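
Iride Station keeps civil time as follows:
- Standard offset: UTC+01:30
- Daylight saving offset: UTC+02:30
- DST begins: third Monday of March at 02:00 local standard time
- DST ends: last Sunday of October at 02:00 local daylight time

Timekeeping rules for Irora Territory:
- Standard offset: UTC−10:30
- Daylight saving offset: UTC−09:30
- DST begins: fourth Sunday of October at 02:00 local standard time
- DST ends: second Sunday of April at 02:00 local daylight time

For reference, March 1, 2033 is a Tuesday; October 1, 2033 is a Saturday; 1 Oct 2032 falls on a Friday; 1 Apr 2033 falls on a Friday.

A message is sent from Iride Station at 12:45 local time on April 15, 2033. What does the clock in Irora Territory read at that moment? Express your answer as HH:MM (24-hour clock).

1 March 2033 is a Tuesday, so the first Monday is March 7 and the third is March 21.
1 October 2033 is a Saturday, so Sundays fall on 2, 9, 16, 23, 30; the last is October 30.
April 15, 2033 lies within the daylight-saving period (21 March – 30 October), so Iride Station is on daylight time, UTC+02:30.
12:45 Iride Station − 2h30m = 10:15 UTC.
1 October 2032 is a Friday, so the first Sunday is October 3 and the fourth is October 24.
1 April 2033 is a Friday, so the first Sunday is April 3 and the second is April 10.
At the standard offset (UTC−10:30), 10:15 UTC − 10h30m = 23:45 Irora Territory standard time (rolling into the previous day, 14 April 2033).
The standard-time date in Irora Territory, April 14, 2033, does not fall between 24 October 2032 and 10 April 2033, so daylight saving is not in effect and Irora Territory is at UTC−10:30.
10:15 UTC − 10h30m = 23:45 Irora Territory (rolling into the previous day, 14 April 2033).

23:45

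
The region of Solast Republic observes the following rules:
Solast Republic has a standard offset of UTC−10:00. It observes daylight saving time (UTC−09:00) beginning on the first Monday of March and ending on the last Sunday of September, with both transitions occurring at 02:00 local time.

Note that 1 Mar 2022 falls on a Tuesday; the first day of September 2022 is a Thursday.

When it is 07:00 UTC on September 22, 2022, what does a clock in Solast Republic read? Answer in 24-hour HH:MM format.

1 March 2022 is a Tuesday, so the first Monday is March 7.
1 September 2022 is a Thursday, so Sundays fall on 4, 11, 18, 25; the last is September 25.
At the standard offset (UTC−10:00), 07:00 UTC − 10h = 21:00 Solast Republic standard time (rolling into the previous day, 21 September 2022).
The standard-time date in Solast Republic, September 21, 2022, falls between 7 March and 25 September, so daylight saving is in effect and Solast Republic is at UTC−09:00.
07:00 UTC − 9h = 22:00 local (rolling into the previous day, 21 September 2022).

22:00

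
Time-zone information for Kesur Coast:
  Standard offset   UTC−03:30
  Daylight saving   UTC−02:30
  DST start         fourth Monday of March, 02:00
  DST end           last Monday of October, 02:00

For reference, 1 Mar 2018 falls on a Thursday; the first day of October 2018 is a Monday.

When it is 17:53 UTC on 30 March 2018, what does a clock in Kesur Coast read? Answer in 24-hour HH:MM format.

1 March 2018 is a Thursday, so the first Monday is March 5 and the fourth is March 26.
1 October 2018 is a Monday, so Mondays fall on 1, 8, 15, 22, 29; the last is October 29.
At the standard offset (UTC−03:30), 17:53 UTC − 3h30m = 14:23 Kesur Coast standard time.
The standard-time date in Kesur Coast, 30 March 2018, lies within the daylight-saving period (26 March – 29 October), so Kesur Coast is on daylight time, UTC−02:30.
17:53 UTC − 2h30m = 15:23 local.

15:23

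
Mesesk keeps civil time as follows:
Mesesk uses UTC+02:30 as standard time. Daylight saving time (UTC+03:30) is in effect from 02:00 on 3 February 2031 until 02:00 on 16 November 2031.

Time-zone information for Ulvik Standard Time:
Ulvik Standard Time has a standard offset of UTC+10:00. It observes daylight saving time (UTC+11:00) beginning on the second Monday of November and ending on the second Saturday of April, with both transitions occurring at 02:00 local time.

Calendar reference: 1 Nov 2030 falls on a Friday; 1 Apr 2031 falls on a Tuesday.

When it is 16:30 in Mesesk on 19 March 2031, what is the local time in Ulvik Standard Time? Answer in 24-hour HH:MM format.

Daylight saving runs 3 February – 16 November; 19 March 2031 is inside that window, so Mesesk is at UTC+03:30.
16:30 Mesesk − 3h30m = 13:00 UTC.
1 November 2030 is a Friday, so the first Monday is November 4 and the second is November 11.
1 April 2031 is a Tuesday, so the first Saturday is April 5 and the second is April 12.
At the standard offset (UTC+10:00), 13:00 UTC + 10h = 23:00 Ulvik Standard Time standard time.
Daylight saving runs 11 November 2030 – 12 April 2031; the standard-time date in Ulvik Standard Time, 19 March 2031, is inside that window, so Ulvik Standard Time is at UTC+11:00.
13:00 UTC + 11h = 00:00 Ulvik Standard Time (rolling into the next day, 20 March 2031).

00:00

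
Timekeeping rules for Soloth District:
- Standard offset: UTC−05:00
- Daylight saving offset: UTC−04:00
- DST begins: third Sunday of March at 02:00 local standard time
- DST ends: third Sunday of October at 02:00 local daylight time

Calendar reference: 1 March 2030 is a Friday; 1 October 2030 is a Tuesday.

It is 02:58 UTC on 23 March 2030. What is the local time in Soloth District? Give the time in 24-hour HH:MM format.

22:58

1 March 2030 is a Friday, so the first Sunday is March 3 and the third is March 17.
1 October 2030 is a Tuesday, so the first Sunday is October 6 and the third is October 20.
At the standard offset (UTC−05:00), 02:58 UTC − 5h = 21:58 Soloth District standard time (rolling into the previous day, 22 March 2030).
The standard-time date in Soloth District, 22 March 2030, falls between 17 March and 20 October, so daylight saving is in effect and Soloth District is at UTC−04:00.
02:58 UTC − 4h = 22:58 local (rolling into the previous day, 22 March 2030).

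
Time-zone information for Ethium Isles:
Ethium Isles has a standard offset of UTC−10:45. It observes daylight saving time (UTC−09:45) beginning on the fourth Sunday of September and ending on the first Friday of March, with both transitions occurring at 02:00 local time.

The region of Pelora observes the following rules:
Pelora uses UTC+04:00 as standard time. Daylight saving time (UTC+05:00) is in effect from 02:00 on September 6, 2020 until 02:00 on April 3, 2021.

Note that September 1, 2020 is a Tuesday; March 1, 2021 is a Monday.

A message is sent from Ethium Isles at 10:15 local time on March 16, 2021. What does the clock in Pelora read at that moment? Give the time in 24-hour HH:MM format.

02:00

1 September 2020 is a Tuesday, so the first Sunday is September 6 and the fourth is September 27.
1 March 2021 is a Monday, so the first Friday is March 5.
Daylight saving runs 27 September 2020 – 5 March 2021; March 16, 2021 is outside that window, so Ethium Isles is on standard time at UTC−10:45.
10:15 Ethium Isles + 10h45m = 21:00 UTC.
At the standard offset (UTC+04:00), 21:00 UTC + 4h = 01:00 Pelora standard time (rolling into the next day, 17 March 2021).
Daylight saving runs 6 September 2020 – 3 April 2021; the standard-time date in Pelora, March 17, 2021, is inside that window, so Pelora is at UTC+05:00.
21:00 UTC + 5h = 02:00 Pelora (rolling into the next day, 17 March 2021).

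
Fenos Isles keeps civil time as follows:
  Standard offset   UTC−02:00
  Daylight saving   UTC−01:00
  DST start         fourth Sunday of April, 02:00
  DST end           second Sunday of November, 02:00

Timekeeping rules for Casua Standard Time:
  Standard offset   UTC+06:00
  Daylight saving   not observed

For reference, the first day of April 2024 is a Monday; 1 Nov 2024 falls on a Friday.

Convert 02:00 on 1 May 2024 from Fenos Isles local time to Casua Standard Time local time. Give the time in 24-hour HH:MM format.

1 April 2024 is a Monday, so the first Sunday is April 7 and the fourth is April 28.
1 November 2024 is a Friday, so the first Sunday is November 3 and the second is November 10.
Daylight saving runs 28 April – 10 November; 1 May 2024 is inside that window, so Fenos Isles is at UTC−01:00.
02:00 Fenos Isles + 1h = 03:00 UTC.
Casua Standard Time has no daylight saving, so its offset is UTC+06:00 year-round.
03:00 UTC + 6h = 09:00 Casua Standard Time.

09:00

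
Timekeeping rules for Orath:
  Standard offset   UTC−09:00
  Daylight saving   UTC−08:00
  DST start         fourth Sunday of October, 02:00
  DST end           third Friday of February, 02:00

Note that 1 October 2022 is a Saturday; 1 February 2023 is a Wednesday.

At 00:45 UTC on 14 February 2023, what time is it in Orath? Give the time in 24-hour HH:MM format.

1 October 2022 is a Saturday, so the first Sunday is October 2 and the fourth is October 23.
1 February 2023 is a Wednesday, so the first Friday is February 3 and the third is February 17.
At the standard offset (UTC−09:00), 00:45 UTC − 9h = 15:45 Orath standard time (rolling into the previous day, 13 February 2023).
The standard-time date in Orath, 13 February 2023, falls between 23 October 2022 and 17 February 2023, so daylight saving is in effect and Orath is at UTC−08:00.
00:45 UTC − 8h = 16:45 local (rolling into the previous day, 13 February 2023).

16:45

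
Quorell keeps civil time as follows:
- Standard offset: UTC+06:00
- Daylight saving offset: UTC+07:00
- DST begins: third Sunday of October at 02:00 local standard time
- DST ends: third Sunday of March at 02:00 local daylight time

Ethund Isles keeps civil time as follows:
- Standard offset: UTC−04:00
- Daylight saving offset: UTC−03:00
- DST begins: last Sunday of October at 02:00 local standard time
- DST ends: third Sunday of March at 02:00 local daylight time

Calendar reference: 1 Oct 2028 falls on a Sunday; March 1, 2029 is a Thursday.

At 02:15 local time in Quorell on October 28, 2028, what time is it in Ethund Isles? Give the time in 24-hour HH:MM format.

1 October 2028 is a Sunday, so the first Sunday is October 1 and the third is October 15.
1 March 2029 is a Thursday, so the first Sunday is March 4 and the third is March 18.
Daylight saving runs 15 October 2028 – 18 March 2029; October 28, 2028 is inside that window, so Quorell is at UTC+07:00.
02:15 Quorell − 7h = 19:15 UTC (rolling into the previous day, 27 October 2028).
1 October 2028 is a Sunday, so Sundays fall on 1, 8, 15, 22, 29; the last is October 29.
1 March 2029 is a Thursday, so the first Sunday is March 4 and the third is March 18.
At the standard offset (UTC−04:00), 19:15 UTC − 4h = 15:15 Ethund Isles standard time.
The standard-time date in Ethund Isles, October 27, 2028, is outside the daylight-saving period (29 October 2028 – 18 March 2029), so Ethund Isles is on standard time, UTC−04:00.
19:15 UTC − 4h = 15:15 Ethund Isles.

15:15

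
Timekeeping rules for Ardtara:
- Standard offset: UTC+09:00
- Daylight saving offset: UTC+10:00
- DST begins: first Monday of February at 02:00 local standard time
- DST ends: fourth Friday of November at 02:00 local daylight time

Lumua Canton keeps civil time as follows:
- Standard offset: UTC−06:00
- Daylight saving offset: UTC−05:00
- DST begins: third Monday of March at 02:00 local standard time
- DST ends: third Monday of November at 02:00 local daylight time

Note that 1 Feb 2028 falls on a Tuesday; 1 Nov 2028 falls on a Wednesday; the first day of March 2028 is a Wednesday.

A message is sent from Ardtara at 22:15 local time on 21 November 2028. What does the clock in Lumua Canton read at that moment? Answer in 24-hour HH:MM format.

06:15

1 February 2028 is a Tuesday, so the first Monday is February 7.
1 November 2028 is a Wednesday, so the first Friday is November 3 and the fourth is November 24.
21 November 2028 lies within the daylight-saving period (7 February – 24 November), so Ardtara is on daylight time, UTC+10:00.
22:15 Ardtara − 10h = 12:15 UTC.
1 March 2028 is a Wednesday, so the first Monday is March 6 and the third is March 20.
1 November 2028 is a Wednesday, so the first Monday is November 6 and the third is November 20.
At the standard offset (UTC−06:00), 12:15 UTC − 6h = 06:15 Lumua Canton standard time.
The standard-time date in Lumua Canton, 21 November 2028, is outside the daylight-saving period (20 March – 20 November), so Lumua Canton is on standard time, UTC−06:00.
12:15 UTC − 6h = 06:15 Lumua Canton.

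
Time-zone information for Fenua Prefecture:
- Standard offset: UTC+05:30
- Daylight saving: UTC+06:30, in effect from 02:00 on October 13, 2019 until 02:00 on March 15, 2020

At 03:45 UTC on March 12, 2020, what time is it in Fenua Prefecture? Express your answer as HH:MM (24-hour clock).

At the standard offset (UTC+05:30), 03:45 UTC + 5h30m = 09:15 Fenua Prefecture standard time.
The standard-time date in Fenua Prefecture, March 12, 2020, falls between 13 October 2019 and 15 March 2020, so daylight saving is in effect and Fenua Prefecture is at UTC+06:30.
03:45 UTC + 6h30m = 10:15 local.

10:15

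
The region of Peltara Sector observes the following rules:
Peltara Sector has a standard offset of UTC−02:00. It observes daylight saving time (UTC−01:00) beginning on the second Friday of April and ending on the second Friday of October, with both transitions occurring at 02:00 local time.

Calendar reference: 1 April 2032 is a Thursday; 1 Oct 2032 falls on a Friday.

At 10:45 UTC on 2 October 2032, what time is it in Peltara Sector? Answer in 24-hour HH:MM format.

09:45

1 April 2032 is a Thursday, so the first Friday is April 2 and the second is April 9.
1 October 2032 is a Friday, so the first Friday is October 1 and the second is October 8.
At the standard offset (UTC−02:00), 10:45 UTC − 2h = 08:45 Peltara Sector standard time.
Daylight saving runs 9 April – 8 October; the standard-time date in Peltara Sector, 2 October 2032, is inside that window, so Peltara Sector is at UTC−01:00.
10:45 UTC − 1h = 09:45 local.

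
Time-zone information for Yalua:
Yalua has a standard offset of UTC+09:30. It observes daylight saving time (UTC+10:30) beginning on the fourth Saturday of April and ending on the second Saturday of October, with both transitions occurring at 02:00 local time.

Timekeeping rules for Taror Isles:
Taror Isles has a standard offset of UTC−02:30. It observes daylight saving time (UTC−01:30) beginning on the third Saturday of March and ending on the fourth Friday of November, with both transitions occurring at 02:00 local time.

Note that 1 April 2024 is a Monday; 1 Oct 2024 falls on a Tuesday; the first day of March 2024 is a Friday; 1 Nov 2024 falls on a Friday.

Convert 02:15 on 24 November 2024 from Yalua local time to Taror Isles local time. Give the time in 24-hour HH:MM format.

14:15

1 April 2024 is a Monday, so the first Saturday is April 6 and the fourth is April 27.
1 October 2024 is a Tuesday, so the first Saturday is October 5 and the second is October 12.
24 November 2024 is outside the daylight-saving period (27 April – 12 October), so Yalua is on standard time, UTC+09:30.
02:15 Yalua − 9h30m = 16:45 UTC (rolling into the previous day, 23 November 2024).
1 March 2024 is a Friday, so the first Saturday is March 2 and the third is March 16.
1 November 2024 is a Friday, so the first Friday is November 1 and the fourth is November 22.
At the standard offset (UTC−02:30), 16:45 UTC − 2h30m = 14:15 Taror Isles standard time.
The standard-time date in Taror Isles, 23 November 2024, is outside the daylight-saving period (16 March – 22 November), so Taror Isles is on standard time, UTC−02:30.
16:45 UTC − 2h30m = 14:15 Taror Isles.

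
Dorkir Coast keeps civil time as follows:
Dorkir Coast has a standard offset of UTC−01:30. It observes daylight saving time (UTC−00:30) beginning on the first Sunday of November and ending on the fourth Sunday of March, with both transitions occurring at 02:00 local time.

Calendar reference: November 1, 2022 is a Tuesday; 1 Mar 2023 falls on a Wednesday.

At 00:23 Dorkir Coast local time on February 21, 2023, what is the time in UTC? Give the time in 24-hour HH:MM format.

00:53

1 November 2022 is a Tuesday, so the first Sunday is November 6.
1 March 2023 is a Wednesday, so the first Sunday is March 5 and the fourth is March 26.
February 21, 2023 falls between 6 November 2022 and 26 March 2023, so daylight saving is in effect and Dorkir Coast is at UTC−00:30.
00:23 local + 0h30m = 00:53 UTC.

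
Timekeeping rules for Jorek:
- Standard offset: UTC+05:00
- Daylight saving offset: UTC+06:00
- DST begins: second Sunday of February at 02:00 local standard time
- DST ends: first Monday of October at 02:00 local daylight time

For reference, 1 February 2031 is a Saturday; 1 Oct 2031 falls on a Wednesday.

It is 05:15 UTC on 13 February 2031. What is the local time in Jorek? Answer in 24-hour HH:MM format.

1 February 2031 is a Saturday, so the first Sunday is February 2 and the second is February 9.
1 October 2031 is a Wednesday, so the first Monday is October 6.
At the standard offset (UTC+05:00), 05:15 UTC + 5h = 10:15 Jorek standard time.
The standard-time date in Jorek, 13 February 2031, lies within the daylight-saving period (9 February – 6 October), so Jorek is on daylight time, UTC+06:00.
05:15 UTC + 6h = 11:15 local.

11:15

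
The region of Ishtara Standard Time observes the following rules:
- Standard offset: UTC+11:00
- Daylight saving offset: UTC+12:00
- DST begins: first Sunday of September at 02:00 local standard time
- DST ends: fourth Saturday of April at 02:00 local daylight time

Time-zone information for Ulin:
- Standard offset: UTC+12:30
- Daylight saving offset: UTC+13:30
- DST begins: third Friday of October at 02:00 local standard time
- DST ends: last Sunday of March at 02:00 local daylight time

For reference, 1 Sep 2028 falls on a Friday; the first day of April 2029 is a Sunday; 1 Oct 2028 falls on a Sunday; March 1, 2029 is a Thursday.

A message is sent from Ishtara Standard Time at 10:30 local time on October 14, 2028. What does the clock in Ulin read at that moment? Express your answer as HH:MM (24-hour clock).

11:00

1 September 2028 is a Friday, so the first Sunday is September 3.
1 April 2029 is a Sunday, so the first Saturday is April 7 and the fourth is April 28.
October 14, 2028 lies within the daylight-saving period (3 September 2028 – 28 April 2029), so Ishtara Standard Time is on daylight time, UTC+12:00.
10:30 Ishtara Standard Time − 12h = 22:30 UTC (rolling into the previous day, 13 October 2028).
1 October 2028 is a Sunday, so the first Friday is October 6 and the third is October 20.
1 March 2029 is a Thursday, so Sundays fall on 4, 11, 18, 25; the last is March 25.
At the standard offset (UTC+12:30), 22:30 UTC + 12h30m = 11:00 Ulin standard time (rolling into the next day, 14 October 2028).
The standard-time date in Ulin, October 14, 2028, is outside the daylight-saving period (20 October 2028 – 25 March 2029), so Ulin is on standard time, UTC+12:30.
22:30 UTC + 12h30m = 11:00 Ulin (rolling into the next day, 14 October 2028).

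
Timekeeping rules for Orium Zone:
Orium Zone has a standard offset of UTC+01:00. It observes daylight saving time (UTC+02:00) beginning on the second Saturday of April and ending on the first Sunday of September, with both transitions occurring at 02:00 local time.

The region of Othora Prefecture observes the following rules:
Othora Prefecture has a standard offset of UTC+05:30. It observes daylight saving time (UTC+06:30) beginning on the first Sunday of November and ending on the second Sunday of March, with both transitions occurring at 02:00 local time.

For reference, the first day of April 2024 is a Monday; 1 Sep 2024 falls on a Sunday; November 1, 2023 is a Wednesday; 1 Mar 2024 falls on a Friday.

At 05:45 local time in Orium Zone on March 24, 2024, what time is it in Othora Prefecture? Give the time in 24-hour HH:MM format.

1 April 2024 is a Monday, so the first Saturday is April 6 and the second is April 13.
1 September 2024 is a Sunday, so the first Sunday is September 1.
March 24, 2024 does not fall between 13 April and 1 September, so daylight saving is not in effect and Orium Zone is at UTC+01:00.
05:45 Orium Zone − 1h = 04:45 UTC.
1 November 2023 is a Wednesday, so the first Sunday is November 5.
1 March 2024 is a Friday, so the first Sunday is March 3 and the second is March 10.
At the standard offset (UTC+05:30), 04:45 UTC + 5h30m = 10:15 Othora Prefecture standard time.
The standard-time date in Othora Prefecture, March 24, 2024, does not fall between 5 November 2023 and 10 March 2024, so daylight saving is not in effect and Othora Prefecture is at UTC+05:30.
04:45 UTC + 5h30m = 10:15 Othora Prefecture.

10:15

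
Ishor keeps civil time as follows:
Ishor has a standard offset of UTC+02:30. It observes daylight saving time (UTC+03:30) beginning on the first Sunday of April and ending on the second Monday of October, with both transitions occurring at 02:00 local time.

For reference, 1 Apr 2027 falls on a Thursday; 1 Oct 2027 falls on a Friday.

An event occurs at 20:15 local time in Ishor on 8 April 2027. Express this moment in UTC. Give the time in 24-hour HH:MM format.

1 April 2027 is a Thursday, so the first Sunday is April 4.
1 October 2027 is a Friday, so the first Monday is October 4 and the second is October 11.
Daylight saving runs 4 April – 11 October; 8 April 2027 is inside that window, so Ishor is at UTC+03:30.
20:15 local − 3h30m = 16:45 UTC.

16:45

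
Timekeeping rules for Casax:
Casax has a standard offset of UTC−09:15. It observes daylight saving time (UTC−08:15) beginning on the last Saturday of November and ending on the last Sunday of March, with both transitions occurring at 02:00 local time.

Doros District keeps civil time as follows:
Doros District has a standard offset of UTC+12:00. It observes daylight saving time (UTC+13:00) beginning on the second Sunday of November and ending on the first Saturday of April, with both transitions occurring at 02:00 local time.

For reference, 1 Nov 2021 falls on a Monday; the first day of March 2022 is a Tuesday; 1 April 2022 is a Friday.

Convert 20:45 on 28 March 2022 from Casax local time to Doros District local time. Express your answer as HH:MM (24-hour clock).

1 November 2021 is a Monday, so Saturdays fall on 6, 13, 20, 27; the last is November 27.
1 March 2022 is a Tuesday, so Sundays fall on 6, 13, 20, 27; the last is March 27.
Daylight saving runs 27 November 2021 – 27 March 2022; 28 March 2022 is outside that window, so Casax is on standard time at UTC−09:15.
20:45 Casax + 9h15m = 06:00 UTC (rolling into the next day, 29 March 2022).
1 November 2021 is a Monday, so the first Sunday is November 7 and the second is November 14.
1 April 2022 is a Friday, so the first Saturday is April 2.
At the standard offset (UTC+12:00), 06:00 UTC + 12h = 18:00 Doros District standard time.
Daylight saving runs 14 November 2021 – 2 April 2022; the standard-time date in Doros District, 29 March 2022, is inside that window, so Doros District is at UTC+13:00.
06:00 UTC + 13h = 19:00 Doros District.

19:00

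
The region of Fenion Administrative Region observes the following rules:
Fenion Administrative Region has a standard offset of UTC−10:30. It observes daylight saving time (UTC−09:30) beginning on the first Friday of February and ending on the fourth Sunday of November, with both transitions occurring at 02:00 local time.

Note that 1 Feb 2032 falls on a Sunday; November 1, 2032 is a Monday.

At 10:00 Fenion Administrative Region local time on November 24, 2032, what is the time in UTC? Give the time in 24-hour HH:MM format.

1 February 2032 is a Sunday, so the first Friday is February 6.
1 November 2032 is a Monday, so the first Sunday is November 7 and the fourth is November 28.
November 24, 2032 lies within the daylight-saving period (6 February – 28 November), so Fenion Administrative Region is on daylight time, UTC−09:30.
10:00 local + 9h30m = 19:30 UTC.

19:30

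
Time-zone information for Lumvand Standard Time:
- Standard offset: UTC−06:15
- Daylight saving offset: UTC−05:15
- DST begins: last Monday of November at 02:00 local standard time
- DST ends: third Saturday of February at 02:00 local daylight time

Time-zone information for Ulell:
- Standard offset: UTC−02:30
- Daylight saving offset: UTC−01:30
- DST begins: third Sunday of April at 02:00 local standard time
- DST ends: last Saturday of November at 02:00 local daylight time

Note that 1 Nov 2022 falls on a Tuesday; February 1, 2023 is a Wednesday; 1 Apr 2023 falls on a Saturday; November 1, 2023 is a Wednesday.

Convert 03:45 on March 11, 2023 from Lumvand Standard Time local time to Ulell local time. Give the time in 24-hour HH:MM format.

1 November 2022 is a Tuesday, so Mondays fall on 7, 14, 21, 28; the last is November 28.
1 February 2023 is a Wednesday, so the first Saturday is February 4 and the third is February 18.
March 11, 2023 does not fall between 28 November 2022 and 18 February 2023, so daylight saving is not in effect and Lumvand Standard Time is at UTC−06:15.
03:45 Lumvand Standard Time + 6h15m = 10:00 UTC.
1 April 2023 is a Saturday, so the first Sunday is April 2 and the third is April 16.
1 November 2023 is a Wednesday, so Saturdays fall on 4, 11, 18, 25; the last is November 25.
At the standard offset (UTC−02:30), 10:00 UTC − 2h30m = 07:30 Ulell standard time.
The standard-time date in Ulell, March 11, 2023, is outside the daylight-saving period (16 April – 25 November), so Ulell is on standard time, UTC−02:30.
10:00 UTC − 2h30m = 07:30 Ulell.

07:30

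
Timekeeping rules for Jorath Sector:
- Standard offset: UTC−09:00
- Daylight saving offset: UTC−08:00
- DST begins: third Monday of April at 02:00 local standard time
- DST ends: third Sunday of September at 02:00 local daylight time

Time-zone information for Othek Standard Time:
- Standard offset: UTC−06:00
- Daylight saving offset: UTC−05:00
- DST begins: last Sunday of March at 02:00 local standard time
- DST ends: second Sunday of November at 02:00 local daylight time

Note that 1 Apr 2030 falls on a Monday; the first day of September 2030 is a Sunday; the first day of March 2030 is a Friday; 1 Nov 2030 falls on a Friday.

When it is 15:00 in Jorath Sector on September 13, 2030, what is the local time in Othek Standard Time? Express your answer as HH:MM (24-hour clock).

18:00

1 April 2030 is a Monday, so the first Monday is April 1 and the third is April 15.
1 September 2030 is a Sunday, so the first Sunday is September 1 and the third is September 15.
September 13, 2030 lies within the daylight-saving period (15 April – 15 September), so Jorath Sector is on daylight time, UTC−08:00.
15:00 Jorath Sector + 8h = 23:00 UTC.
1 March 2030 is a Friday, so Sundays fall on 3, 10, 17, 24, 31; the last is March 31.
1 November 2030 is a Friday, so the first Sunday is November 3 and the second is November 10.
At the standard offset (UTC−06:00), 23:00 UTC − 6h = 17:00 Othek Standard Time standard time.
The standard-time date in Othek Standard Time, September 13, 2030, lies within the daylight-saving period (31 March – 10 November), so Othek Standard Time is on daylight time, UTC−05:00.
23:00 UTC − 5h = 18:00 Othek Standard Time.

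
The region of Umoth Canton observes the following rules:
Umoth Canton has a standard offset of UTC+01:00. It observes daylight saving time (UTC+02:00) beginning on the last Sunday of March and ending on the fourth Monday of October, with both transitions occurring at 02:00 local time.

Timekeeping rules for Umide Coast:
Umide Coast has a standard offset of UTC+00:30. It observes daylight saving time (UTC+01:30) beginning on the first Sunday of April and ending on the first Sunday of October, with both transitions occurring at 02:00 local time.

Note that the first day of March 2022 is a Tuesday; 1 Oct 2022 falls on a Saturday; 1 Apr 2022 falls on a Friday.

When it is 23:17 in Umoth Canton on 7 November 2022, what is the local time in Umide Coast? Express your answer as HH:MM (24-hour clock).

22:47

1 March 2022 is a Tuesday, so Sundays fall on 6, 13, 20, 27; the last is March 27.
1 October 2022 is a Saturday, so the first Monday is October 3 and the fourth is October 24.
Daylight saving runs 27 March – 24 October; 7 November 2022 is outside that window, so Umoth Canton is on standard time at UTC+01:00.
23:17 Umoth Canton − 1h = 22:17 UTC.
1 April 2022 is a Friday, so the first Sunday is April 3.
1 October 2022 is a Saturday, so the first Sunday is October 2.
At the standard offset (UTC+00:30), 22:17 UTC + 0h30m = 22:47 Umide Coast standard time.
The standard-time date in Umide Coast, 7 November 2022, does not fall between 3 April and 2 October, so daylight saving is not in effect and Umide Coast is at UTC+00:30.
22:17 UTC + 0h30m = 22:47 Umide Coast.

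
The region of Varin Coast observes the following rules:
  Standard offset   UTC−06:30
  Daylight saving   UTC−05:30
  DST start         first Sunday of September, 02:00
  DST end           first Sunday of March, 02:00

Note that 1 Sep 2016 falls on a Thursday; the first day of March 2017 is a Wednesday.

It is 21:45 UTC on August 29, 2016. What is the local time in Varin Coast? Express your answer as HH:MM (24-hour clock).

15:15

1 September 2016 is a Thursday, so the first Sunday is September 4.
1 March 2017 is a Wednesday, so the first Sunday is March 5.
At the standard offset (UTC−06:30), 21:45 UTC − 6h30m = 15:15 Varin Coast standard time.
The standard-time date in Varin Coast, August 29, 2016, does not fall between 4 September 2016 and 5 March 2017, so daylight saving is not in effect and Varin Coast is at UTC−06:30.
21:45 UTC − 6h30m = 15:15 local.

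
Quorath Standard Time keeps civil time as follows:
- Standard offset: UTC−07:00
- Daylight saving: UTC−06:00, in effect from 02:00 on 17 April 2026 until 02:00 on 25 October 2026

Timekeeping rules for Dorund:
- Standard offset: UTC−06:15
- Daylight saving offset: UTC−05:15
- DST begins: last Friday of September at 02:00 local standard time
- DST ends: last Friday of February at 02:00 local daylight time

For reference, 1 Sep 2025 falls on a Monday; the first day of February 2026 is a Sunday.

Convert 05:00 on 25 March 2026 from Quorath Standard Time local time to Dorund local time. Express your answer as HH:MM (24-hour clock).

05:45

25 March 2026 does not fall between 17 April and 25 October, so daylight saving is not in effect and Quorath Standard Time is at UTC−07:00.
05:00 Quorath Standard Time + 7h = 12:00 UTC.
1 September 2025 is a Monday, so Fridays fall on 5, 12, 19, 26; the last is September 26.
1 February 2026 is a Sunday, so Fridays fall on 6, 13, 20, 27; the last is February 27.
At the standard offset (UTC−06:15), 12:00 UTC − 6h15m = 05:45 Dorund standard time.
Daylight saving runs 26 September 2025 – 27 February 2026; the standard-time date in Dorund, 25 March 2026, is outside that window, so Dorund is on standard time at UTC−06:15.
12:00 UTC − 6h15m = 05:45 Dorund.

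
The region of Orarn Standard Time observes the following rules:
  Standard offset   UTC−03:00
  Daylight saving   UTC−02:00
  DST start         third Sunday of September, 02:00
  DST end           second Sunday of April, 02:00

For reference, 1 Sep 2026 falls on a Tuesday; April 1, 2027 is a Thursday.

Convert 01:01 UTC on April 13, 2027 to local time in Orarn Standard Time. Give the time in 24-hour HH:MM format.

1 September 2026 is a Tuesday, so the first Sunday is September 6 and the third is September 20.
1 April 2027 is a Thursday, so the first Sunday is April 4 and the second is April 11.
At the standard offset (UTC−03:00), 01:01 UTC − 3h = 22:01 Orarn Standard Time standard time (rolling into the previous day, 12 April 2027).
The standard-time date in Orarn Standard Time, April 12, 2027, is outside the daylight-saving period (20 September 2026 – 11 April 2027), so Orarn Standard Time is on standard time, UTC−03:00.
01:01 UTC − 3h = 22:01 local (rolling into the previous day, 12 April 2027).

22:01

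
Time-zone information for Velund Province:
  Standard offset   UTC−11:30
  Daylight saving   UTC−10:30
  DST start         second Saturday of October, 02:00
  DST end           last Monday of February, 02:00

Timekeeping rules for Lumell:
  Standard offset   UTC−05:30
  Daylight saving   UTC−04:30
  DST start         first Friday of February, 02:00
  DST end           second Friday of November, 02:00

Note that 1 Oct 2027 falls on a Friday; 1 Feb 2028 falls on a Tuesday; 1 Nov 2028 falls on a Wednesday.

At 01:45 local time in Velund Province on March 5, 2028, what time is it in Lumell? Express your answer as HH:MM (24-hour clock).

1 October 2027 is a Friday, so the first Saturday is October 2 and the second is October 9.
1 February 2028 is a Tuesday, so Mondays fall on 7, 14, 21, 28; the last is February 28.
March 5, 2028 is outside the daylight-saving period (9 October 2027 – 28 February 2028), so Velund Province is on standard time, UTC−11:30.
01:45 Velund Province + 11h30m = 13:15 UTC.
1 February 2028 is a Tuesday, so the first Friday is February 4.
1 November 2028 is a Wednesday, so the first Friday is November 3 and the second is November 10.
At the standard offset (UTC−05:30), 13:15 UTC − 5h30m = 07:45 Lumell standard time.
Daylight saving runs 4 February – 10 November; the standard-time date in Lumell, March 5, 2028, is inside that window, so Lumell is at UTC−04:30.
13:15 UTC − 4h30m = 08:45 Lumell.

08:45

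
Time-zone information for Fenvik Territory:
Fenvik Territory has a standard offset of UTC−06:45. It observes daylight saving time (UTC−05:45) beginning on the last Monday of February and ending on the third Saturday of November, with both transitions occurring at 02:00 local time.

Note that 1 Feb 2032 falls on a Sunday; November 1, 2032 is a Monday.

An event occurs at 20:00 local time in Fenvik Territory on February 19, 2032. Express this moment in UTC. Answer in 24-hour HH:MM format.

1 February 2032 is a Sunday, so Mondays fall on 2, 9, 16, 23; the last is February 23.
1 November 2032 is a Monday, so the first Saturday is November 6 and the third is November 20.
February 19, 2032 does not fall between 23 February and 20 November, so daylight saving is not in effect and Fenvik Territory is at UTC−06:45.
20:00 local + 6h45m = 02:45 UTC (rolling into the next day, 20 February 2032).

02:45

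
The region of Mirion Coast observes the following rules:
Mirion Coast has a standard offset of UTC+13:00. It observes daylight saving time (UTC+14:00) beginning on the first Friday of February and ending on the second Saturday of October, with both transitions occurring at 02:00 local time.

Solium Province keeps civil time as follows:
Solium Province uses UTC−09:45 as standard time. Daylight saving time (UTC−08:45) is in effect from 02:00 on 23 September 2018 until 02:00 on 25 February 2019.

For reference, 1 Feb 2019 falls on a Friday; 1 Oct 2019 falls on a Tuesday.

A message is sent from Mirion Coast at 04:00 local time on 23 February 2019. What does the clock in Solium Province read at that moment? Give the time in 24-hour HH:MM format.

05:15

1 February 2019 is a Friday, so the first Friday is February 1.
1 October 2019 is a Tuesday, so the first Saturday is October 5 and the second is October 12.
23 February 2019 falls between 1 February and 12 October, so daylight saving is in effect and Mirion Coast is at UTC+14:00.
04:00 Mirion Coast − 14h = 14:00 UTC (rolling into the previous day, 22 February 2019).
At the standard offset (UTC−09:45), 14:00 UTC − 9h45m = 04:15 Solium Province standard time.
The standard-time date in Solium Province, 22 February 2019, falls between 23 September 2018 and 25 February 2019, so daylight saving is in effect and Solium Province is at UTC−08:45.
14:00 UTC − 8h45m = 05:15 Solium Province.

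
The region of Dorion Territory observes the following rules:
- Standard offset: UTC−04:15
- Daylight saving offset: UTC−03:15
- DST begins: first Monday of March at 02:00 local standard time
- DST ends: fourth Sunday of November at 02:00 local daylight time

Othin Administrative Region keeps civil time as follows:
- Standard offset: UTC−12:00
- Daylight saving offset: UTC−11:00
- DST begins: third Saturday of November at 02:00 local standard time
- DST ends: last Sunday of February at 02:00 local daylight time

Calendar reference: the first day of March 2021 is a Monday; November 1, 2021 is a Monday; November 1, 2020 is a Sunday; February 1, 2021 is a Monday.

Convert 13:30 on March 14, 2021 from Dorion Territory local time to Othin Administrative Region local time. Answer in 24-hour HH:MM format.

1 March 2021 is a Monday, so the first Monday is March 1.
1 November 2021 is a Monday, so the first Sunday is November 7 and the fourth is November 28.
March 14, 2021 falls between 1 March and 28 November, so daylight saving is in effect and Dorion Territory is at UTC−03:15.
13:30 Dorion Territory + 3h15m = 16:45 UTC.
1 November 2020 is a Sunday, so the first Saturday is November 7 and the third is November 21.
1 February 2021 is a Monday, so Sundays fall on 7, 14, 21, 28; the last is February 28.
At the standard offset (UTC−12:00), 16:45 UTC − 12h = 04:45 Othin Administrative Region standard time.
The standard-time date in Othin Administrative Region, March 14, 2021, is outside the daylight-saving period (21 November 2020 – 28 February 2021), so Othin Administrative Region is on standard time, UTC−12:00.
16:45 UTC − 12h = 04:45 Othin Administrative Region.

04:45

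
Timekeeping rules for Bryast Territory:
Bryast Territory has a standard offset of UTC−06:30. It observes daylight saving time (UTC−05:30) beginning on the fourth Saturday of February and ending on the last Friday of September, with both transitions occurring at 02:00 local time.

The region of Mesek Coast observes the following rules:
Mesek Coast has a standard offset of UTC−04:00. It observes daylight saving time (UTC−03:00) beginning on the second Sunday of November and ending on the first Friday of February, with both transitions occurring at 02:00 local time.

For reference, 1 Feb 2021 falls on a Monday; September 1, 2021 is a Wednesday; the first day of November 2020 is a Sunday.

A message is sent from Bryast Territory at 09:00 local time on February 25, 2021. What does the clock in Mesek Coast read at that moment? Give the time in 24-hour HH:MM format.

11:30

1 February 2021 is a Monday, so the first Saturday is February 6 and the fourth is February 27.
1 September 2021 is a Wednesday, so Fridays fall on 3, 10, 17, 24; the last is September 24.
Daylight saving runs 27 February – 24 September; February 25, 2021 is outside that window, so Bryast Territory is on standard time at UTC−06:30.
09:00 Bryast Territory + 6h30m = 15:30 UTC.
1 November 2020 is a Sunday, so the first Sunday is November 1 and the second is November 8.
1 February 2021 is a Monday, so the first Friday is February 5.
At the standard offset (UTC−04:00), 15:30 UTC − 4h = 11:30 Mesek Coast standard time.
The standard-time date in Mesek Coast, February 25, 2021, is outside the daylight-saving period (8 November 2020 – 5 February 2021), so Mesek Coast is on standard time, UTC−04:00.
15:30 UTC − 4h = 11:30 Mesek Coast.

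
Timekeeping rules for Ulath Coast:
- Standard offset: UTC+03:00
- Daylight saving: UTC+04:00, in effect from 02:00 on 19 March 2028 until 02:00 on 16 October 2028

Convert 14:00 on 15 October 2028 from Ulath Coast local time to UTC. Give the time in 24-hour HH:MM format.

10:00

Daylight saving runs 19 March – 16 October; 15 October 2028 is inside that window, so Ulath Coast is at UTC+04:00.
14:00 local − 4h = 10:00 UTC.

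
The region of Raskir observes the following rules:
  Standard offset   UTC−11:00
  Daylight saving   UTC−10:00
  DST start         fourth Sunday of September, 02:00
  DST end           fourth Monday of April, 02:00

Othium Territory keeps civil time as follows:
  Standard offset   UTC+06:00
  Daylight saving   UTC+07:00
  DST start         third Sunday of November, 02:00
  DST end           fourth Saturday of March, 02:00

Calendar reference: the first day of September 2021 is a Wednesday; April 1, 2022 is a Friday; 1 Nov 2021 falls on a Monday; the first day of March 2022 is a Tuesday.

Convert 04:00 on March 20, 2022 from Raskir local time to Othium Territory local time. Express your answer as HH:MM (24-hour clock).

1 September 2021 is a Wednesday, so the first Sunday is September 5 and the fourth is September 26.
1 April 2022 is a Friday, so the first Monday is April 4 and the fourth is April 25.
Daylight saving runs 26 September 2021 – 25 April 2022; March 20, 2022 is inside that window, so Raskir is at UTC−10:00.
04:00 Raskir + 10h = 14:00 UTC.
1 November 2021 is a Monday, so the first Sunday is November 7 and the third is November 21.
1 March 2022 is a Tuesday, so the first Saturday is March 5 and the fourth is March 26.
At the standard offset (UTC+06:00), 14:00 UTC + 6h = 20:00 Othium Territory standard time.
Daylight saving runs 21 November 2021 – 26 March 2022; the standard-time date in Othium Territory, March 20, 2022, is inside that window, so Othium Territory is at UTC+07:00.
14:00 UTC + 7h = 21:00 Othium Territory.

21:00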